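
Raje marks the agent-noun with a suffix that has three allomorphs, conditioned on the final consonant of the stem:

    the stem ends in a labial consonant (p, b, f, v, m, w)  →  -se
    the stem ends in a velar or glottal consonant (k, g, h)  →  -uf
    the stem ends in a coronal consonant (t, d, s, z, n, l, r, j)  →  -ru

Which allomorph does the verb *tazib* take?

*tazib*: final consonant = /b/, labial → -se.

-se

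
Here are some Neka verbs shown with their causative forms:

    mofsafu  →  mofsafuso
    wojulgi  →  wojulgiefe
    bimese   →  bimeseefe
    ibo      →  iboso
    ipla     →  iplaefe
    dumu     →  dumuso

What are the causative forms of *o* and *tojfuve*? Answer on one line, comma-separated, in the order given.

Looking at the last vowel of each stem: -so when the last vowel of the stem is a rounded vowel (*mofsafu*, *ibo*, *dumu*); -efe when the last vowel of the stem is an unrounded vowel (*wojulgi*, *bimese*, *ipla*).
Since the last vowel of *o* is /o/ (a rounded vowel), it takes -so, giving *oso*.
*tojfuve* — last vowel /e/ (an unrounded vowel) → -efe → *tojfuveefe*.

oso, tojfuveefe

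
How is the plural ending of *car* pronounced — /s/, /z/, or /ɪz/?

The stem *car* ends in a voiced non-sibilant sound.
The plural suffix surfaces as /ɪz/ after sibilants, /s/ after other voiceless consonants, and /z/ after other voiced sounds.
So the plural -s on *car* is pronounced /z/.

/z/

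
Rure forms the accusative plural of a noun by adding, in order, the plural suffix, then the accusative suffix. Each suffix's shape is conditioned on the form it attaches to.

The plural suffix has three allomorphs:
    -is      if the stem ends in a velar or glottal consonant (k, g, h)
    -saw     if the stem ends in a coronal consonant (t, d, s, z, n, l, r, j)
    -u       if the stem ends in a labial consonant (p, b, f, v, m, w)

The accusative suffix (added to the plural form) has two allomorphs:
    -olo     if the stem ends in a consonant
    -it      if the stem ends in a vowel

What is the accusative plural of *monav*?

*monav*: final consonant = /v/, labial → -u → *monavu*.
Since the final sound of the plural form *monavu* is /u/ (a vowel), it takes -it, giving *monavuit*.

monavuit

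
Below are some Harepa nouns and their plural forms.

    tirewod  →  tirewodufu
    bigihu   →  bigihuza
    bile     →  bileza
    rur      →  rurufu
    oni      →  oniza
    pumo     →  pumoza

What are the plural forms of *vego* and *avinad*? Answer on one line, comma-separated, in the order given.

The pattern is consonant vs. vowel: -ufu when the stem ends in a consonant (*tirewod*, *rur*); -za when the stem ends in a vowel (*bigihu*, *bile*, *oni*, *pumo*).
*vego* — final sound /o/ (a vowel) → -za → *vegoza*.
Since the final sound of *avinad* is /d/ (a consonant), it takes -ufu, giving *avinadufu*.

vegoza, avinadufu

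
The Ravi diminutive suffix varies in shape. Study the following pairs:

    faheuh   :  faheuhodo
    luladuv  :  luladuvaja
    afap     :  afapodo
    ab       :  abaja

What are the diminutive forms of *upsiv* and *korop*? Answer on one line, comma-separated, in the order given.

upsivaja, koropodo

The alternation tracks the final consonant of the stem — -odo when the stem ends in a voiceless consonant (*faheuh*, *afap*); -aja when the stem ends in a voiced consonant (*luladuv*, *ab*).
*upsiv* — final consonant /v/ (voiced) → -aja → *upsivaja*.
The final consonant of *korop* is /p/, which is voiceless, so the suffix is -odo, giving *koropodo*.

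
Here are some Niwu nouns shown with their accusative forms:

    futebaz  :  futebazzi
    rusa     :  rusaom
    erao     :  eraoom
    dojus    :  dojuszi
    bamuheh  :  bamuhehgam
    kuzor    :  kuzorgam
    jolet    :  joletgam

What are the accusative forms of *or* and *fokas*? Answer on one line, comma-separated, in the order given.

orgam, fokaszi

The suffix is conditioned by the final sound: -zi when the stem ends in a sibilant (*futebaz*, *dojus*); -gam when the stem ends in a non-sibilant consonant (*bamuheh*, *kuzor*, *jolet*); -om when the stem ends in a vowel (*rusa*, *erao*).
The final sound of *or* is /r/, which is a non-sibilant consonant, so the suffix is -gam, giving *orgam*.
*fokas* — final sound /s/ (a sibilant) → -zi → *fokaszi*.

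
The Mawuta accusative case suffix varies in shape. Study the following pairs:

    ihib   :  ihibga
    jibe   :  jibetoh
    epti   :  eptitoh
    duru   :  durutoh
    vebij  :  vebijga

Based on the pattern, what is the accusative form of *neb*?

nebga

The pattern is consonant vs. vowel: -ga when the stem ends in a consonant (*ihib*, *vebij*); -toh when the stem ends in a vowel (*jibe*, *epti*, *duru*).
The final sound of *neb* is /b/, which is a consonant, so the suffix is -ga, giving *nebga*.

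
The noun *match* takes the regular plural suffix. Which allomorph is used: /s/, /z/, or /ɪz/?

The stem *match* ends in a sibilant (/s, z, ʃ, ʒ, tʃ, dʒ/).
The plural suffix surfaces as /ɪz/ after sibilants, /s/ after other voiceless consonants, and /z/ after other voiced sounds.
So the plural -s on *match* is pronounced /ɪz/.

/ɪz/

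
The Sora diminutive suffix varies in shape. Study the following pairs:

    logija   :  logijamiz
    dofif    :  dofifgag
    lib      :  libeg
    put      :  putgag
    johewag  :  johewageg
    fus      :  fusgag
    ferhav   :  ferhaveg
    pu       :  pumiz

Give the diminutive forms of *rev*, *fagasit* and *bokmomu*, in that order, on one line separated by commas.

The alternation tracks the final sound of the stem — -gag when the stem ends in a voiceless consonant (*dofif*, *put*, *fus*); -eg when the stem ends in a voiced consonant (*lib*, *johewag*, *ferhav*); -miz when the stem ends in a vowel (*logija*, *pu*).
Since the final sound of *rev* is /v/ (a voiced consonant), it takes -eg, giving *reveg*.
*fagasit*: final sound = /t/, a voiceless consonant → -gag → *fagasitgag*.
Since the final sound of *bokmomu* is /u/ (a vowel), it takes -miz, giving *bokmomumiz*.

reveg, fagasitgag, bokmomumiz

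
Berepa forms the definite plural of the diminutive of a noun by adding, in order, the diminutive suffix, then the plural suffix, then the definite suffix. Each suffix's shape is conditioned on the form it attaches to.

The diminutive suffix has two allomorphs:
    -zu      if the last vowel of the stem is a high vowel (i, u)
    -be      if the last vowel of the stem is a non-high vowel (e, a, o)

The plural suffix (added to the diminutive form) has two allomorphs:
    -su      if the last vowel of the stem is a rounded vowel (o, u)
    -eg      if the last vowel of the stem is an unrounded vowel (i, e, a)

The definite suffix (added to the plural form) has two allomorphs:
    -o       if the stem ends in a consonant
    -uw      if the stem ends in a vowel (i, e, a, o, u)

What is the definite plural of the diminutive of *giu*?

giuzusuuw

*giu* — last vowel /u/ (a high vowel) → -zu → *giuzu*.
The last vowel of the diminutive form *giuzu* is /u/, which is a rounded vowel, so the plural suffix is -su, giving *giuzusu*.
Since the final sound of the plural form *giuzusu* is /u/ (a vowel), it takes -uw, giving *giuzusuuw*.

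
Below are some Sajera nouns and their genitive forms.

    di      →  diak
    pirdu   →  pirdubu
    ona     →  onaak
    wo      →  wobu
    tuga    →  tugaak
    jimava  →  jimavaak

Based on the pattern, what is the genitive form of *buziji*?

buzijiak

The suffix is conditioned by the last vowel: -bu when the last vowel of the stem is a rounded vowel (*pirdu*, *wo*); -ak when the last vowel of the stem is an unrounded vowel (*di*, *ona*, *tuga*, *jimava*).
Since the last vowel of *buziji* is /i/ (an unrounded vowel), it takes -ak, giving *buzijiak*.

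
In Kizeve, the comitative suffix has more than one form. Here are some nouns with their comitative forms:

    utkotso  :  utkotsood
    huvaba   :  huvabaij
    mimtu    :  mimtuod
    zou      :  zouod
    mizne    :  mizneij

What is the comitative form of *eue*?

The pattern is rounding harmony: -od when the last vowel of the stem is a rounded vowel (*utkotso*, *mimtu*, *zou*); -ij when the last vowel of the stem is an unrounded vowel (*huvaba*, *mizne*).
Since the last vowel of *eue* is /e/ (an unrounded vowel), it takes -ij, giving *eueij*.

eueij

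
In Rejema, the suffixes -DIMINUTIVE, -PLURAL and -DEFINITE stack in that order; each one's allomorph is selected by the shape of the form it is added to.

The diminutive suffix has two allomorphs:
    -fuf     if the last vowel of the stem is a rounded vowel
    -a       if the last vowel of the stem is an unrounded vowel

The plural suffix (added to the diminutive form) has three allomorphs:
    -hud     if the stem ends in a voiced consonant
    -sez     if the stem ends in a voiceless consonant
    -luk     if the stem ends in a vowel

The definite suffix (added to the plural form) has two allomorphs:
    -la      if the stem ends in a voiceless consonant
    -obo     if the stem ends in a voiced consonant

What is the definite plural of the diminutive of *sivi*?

Since the last vowel of *sivi* is /i/ (an unrounded vowel), it takes -a, giving *sivia*.
Since the final sound of the diminutive form *sivia* is /a/ (a vowel), it takes -luk, giving *sivialuk*.
The plural form *sivialuk*: final consonant = /k/, voiceless → -la → *sivialukla*.

sivialukla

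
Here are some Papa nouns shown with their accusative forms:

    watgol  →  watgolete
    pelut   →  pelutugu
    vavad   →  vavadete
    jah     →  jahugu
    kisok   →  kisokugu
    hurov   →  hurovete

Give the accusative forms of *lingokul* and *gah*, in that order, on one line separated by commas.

lingokulete, gahugu

The alternation tracks the final consonant of the stem — -ugu when the stem ends in a voiceless consonant (*pelut*, *jah*, *kisok*); -ete when the stem ends in a voiced consonant (*watgol*, *vavad*, *hurov*).
*lingokul* — final consonant /l/ (voiced) → -ete → *lingokulete*.
Since the final consonant of *gah* is /h/ (voiceless), it takes -ugu, giving *gahugu*.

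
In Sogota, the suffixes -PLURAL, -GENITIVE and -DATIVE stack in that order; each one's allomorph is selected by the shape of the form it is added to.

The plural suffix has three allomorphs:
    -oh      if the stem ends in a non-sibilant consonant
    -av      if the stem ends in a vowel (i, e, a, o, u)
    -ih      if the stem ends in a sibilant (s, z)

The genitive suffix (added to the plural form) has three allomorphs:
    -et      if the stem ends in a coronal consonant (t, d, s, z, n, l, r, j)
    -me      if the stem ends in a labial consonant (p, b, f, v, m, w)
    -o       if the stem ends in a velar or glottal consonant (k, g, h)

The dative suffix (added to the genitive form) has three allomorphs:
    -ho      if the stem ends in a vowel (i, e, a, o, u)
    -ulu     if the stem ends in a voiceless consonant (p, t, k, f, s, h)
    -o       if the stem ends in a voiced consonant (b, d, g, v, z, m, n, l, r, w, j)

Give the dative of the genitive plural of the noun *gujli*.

gujliavmeho

*gujli* — final sound /i/ (a vowel) → -av → *gujliav*.
The plural form *gujliav* — final consonant /v/ (labial) → -me → *gujliavme*.
The genitive form *gujliavme*: final sound = /e/, a vowel → -ho → *gujliavmeho*.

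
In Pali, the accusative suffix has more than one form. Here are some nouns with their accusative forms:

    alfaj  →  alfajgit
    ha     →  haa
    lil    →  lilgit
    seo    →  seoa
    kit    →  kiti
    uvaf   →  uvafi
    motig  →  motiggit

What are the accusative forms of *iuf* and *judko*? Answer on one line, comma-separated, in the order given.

iufi, judkoa

The pattern is voicing of the final sound: -i when the stem ends in a voiceless consonant (*kit*, *uvaf*); -git when the stem ends in a voiced consonant (*alfaj*, *lil*, *motig*); -a when the stem ends in a vowel (*ha*, *seo*).
*iuf*: final sound = /f/, a voiceless consonant → -i → *iufi*.
*judko*: final sound = /o/, a vowel → -a → *judkoa*.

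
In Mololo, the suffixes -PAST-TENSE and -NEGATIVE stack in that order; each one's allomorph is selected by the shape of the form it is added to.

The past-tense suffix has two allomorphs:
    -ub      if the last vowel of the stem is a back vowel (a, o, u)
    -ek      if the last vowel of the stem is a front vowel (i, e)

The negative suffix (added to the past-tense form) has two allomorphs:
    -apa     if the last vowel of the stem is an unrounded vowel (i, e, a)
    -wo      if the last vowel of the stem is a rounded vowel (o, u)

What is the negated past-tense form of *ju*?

The last vowel of *ju* is /u/, which is a back vowel, so the past-tense suffix is -ub, giving *juub*.
The past-tense form *juub*: last vowel = /u/, a rounded vowel → -wo → *juubwo*.

juubwo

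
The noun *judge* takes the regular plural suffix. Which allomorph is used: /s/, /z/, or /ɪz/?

/ɪz/

The stem *judge* ends in a sibilant (/s, z, ʃ, ʒ, tʃ, dʒ/).
The plural suffix surfaces as /ɪz/ after sibilants, /s/ after other voiceless consonants, and /z/ after other voiced sounds.
So the plural -s on *judge* is pronounced /ɪz/.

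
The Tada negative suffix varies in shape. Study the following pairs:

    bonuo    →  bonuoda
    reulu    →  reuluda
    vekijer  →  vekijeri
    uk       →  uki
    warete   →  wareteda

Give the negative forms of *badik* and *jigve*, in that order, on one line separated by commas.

badiki, jigveda

The alternation tracks the final sound of the stem — -i when the stem ends in a consonant (*vekijer*, *uk*); -da when the stem ends in a vowel (*bonuo*, *reulu*, *warete*).
*badik* — final sound /k/ (a consonant) → -i → *badiki*.
Since the final sound of *jigve* is /e/ (a vowel), it takes -da, giving *jigveda*.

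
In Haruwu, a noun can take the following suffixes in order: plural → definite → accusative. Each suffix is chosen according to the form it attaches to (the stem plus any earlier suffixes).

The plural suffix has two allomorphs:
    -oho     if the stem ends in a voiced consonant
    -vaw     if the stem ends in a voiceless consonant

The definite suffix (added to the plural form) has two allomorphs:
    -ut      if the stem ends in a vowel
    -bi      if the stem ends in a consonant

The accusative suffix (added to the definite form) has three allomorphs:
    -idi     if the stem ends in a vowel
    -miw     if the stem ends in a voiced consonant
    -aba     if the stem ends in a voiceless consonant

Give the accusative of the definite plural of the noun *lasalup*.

*lasalup* — final consonant /p/ (voiceless) → -vaw → *lasalupvaw*.
The plural form *lasalupvaw* — final sound /w/ (a consonant) → -bi → *lasalupvawbi*.
Since the final sound of the definite form *lasalupvawbi* is /i/ (a vowel), it takes -idi, giving *lasalupvawbiidi*.

lasalupvawbiidi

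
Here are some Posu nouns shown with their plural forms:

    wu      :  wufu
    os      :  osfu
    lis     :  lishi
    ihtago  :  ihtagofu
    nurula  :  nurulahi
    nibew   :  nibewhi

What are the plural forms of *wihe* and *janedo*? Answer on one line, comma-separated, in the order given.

wihehi, janedofu

The suffix is conditioned by the last vowel: -fu when the last vowel of the stem is a rounded vowel (*wu*, *os*, *ihtago*); -hi when the last vowel of the stem is an unrounded vowel (*lis*, *nurula*, *nibew*).
*wihe* — last vowel /e/ (an unrounded vowel) → -hi → *wihehi*.
Since the last vowel of *janedo* is /o/ (a rounded vowel), it takes -fu, giving *janedofu*.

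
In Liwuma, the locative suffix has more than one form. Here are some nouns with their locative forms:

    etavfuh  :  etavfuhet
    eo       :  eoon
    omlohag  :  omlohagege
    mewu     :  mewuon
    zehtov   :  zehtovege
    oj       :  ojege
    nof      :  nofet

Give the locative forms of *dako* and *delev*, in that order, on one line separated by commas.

The suffix is conditioned by the final sound: -et when the stem ends in a voiceless consonant (*etavfuh*, *nof*); -ege when the stem ends in a voiced consonant (*omlohag*, *zehtov*, *oj*); -on when the stem ends in a vowel (*eo*, *mewu*).
The final sound of *dako* is /o/, which is a vowel, so the suffix is -on, giving *dakoon*.
*delev*: final sound = /v/, a voiced consonant → -ege → *delevege*.

dakoon, delevege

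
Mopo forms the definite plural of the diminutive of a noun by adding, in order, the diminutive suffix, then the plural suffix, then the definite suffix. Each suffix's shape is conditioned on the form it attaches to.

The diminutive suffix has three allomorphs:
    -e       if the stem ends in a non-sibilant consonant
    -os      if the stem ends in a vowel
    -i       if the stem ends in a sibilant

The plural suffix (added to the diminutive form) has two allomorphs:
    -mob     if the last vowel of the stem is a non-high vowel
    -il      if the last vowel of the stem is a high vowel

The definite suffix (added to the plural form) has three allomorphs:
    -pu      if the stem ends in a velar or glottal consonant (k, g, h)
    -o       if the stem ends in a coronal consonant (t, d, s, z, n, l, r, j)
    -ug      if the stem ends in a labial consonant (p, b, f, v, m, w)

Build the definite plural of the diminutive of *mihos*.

*mihos* — final sound /s/ (a sibilant) → -i → *mihosi*.
The diminutive form *mihosi* — last vowel /i/ (a high vowel) → -il → *mihosiil*.
The plural form *mihosiil* — final consonant /l/ (coronal) → -o → *mihosiilo*.

mihosiilo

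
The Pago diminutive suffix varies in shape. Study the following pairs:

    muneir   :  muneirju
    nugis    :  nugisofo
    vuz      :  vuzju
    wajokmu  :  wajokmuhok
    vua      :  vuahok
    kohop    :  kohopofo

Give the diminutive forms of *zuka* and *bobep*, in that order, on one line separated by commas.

zukahok, bobepofo

The pattern is voicing of the final sound: -ofo when the stem ends in a voiceless consonant (*nugis*, *kohop*); -ju when the stem ends in a voiced consonant (*muneir*, *vuz*); -hok when the stem ends in a vowel (*wajokmu*, *vua*).
*zuka*: final sound = /a/, a vowel → -hok → *zukahok*.
Since the final sound of *bobep* is /p/ (a voiceless consonant), it takes -ofo, giving *bobepofo*.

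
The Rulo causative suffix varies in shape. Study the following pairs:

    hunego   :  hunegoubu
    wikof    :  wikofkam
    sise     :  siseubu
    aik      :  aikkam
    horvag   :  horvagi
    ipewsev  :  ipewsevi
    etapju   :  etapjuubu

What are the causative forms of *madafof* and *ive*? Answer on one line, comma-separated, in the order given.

madafofkam, iveubu

The pattern is voicing of the final sound: -kam when the stem ends in a voiceless consonant (*wikof*, *aik*); -i when the stem ends in a voiced consonant (*horvag*, *ipewsev*); -ubu when the stem ends in a vowel (*hunego*, *sise*, *etapju*).
The final sound of *madafof* is /f/, which is a voiceless consonant, so the suffix is -kam, giving *madafofkam*.
The final sound of *ive* is /e/, which is a vowel, so the suffix is -ubu, giving *iveubu*.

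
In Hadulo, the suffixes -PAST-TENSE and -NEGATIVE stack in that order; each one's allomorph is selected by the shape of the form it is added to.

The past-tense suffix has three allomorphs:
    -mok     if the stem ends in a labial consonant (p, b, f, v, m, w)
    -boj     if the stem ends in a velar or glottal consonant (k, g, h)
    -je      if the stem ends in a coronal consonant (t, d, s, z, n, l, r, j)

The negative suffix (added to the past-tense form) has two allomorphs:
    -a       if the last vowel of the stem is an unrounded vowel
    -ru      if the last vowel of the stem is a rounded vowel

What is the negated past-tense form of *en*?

*en* — final consonant /n/ (coronal) → -je → *enje*.
The past-tense form *enje*: last vowel = /e/, an unrounded vowel → -a → *enjea*.

enjea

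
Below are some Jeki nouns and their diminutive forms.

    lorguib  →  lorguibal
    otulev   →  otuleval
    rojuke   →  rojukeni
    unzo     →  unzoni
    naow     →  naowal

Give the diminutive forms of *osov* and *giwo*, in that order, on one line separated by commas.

Looking at the final sound of each stem: -al when the stem ends in a consonant (*lorguib*, *otulev*, *naow*); -ni when the stem ends in a vowel (*rojuke*, *unzo*).
*osov*: final sound = /v/, a consonant → -al → *osoval*.
The final sound of *giwo* is /o/, which is a vowel, so the suffix is -ni, giving *giwoni*.

osoval, giwoni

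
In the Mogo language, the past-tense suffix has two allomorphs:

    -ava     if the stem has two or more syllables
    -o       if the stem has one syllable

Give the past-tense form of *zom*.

With one syllable, *zom* takes -o → *zomo*.

zomo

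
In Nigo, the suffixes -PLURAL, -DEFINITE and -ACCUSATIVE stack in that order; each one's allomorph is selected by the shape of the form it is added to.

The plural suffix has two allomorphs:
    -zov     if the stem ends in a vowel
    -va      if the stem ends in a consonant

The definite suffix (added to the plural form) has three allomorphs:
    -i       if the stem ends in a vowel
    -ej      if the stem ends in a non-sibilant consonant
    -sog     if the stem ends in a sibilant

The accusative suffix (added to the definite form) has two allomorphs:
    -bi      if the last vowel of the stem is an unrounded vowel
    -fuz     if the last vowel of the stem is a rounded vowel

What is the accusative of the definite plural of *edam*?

The final sound of *edam* is /m/, which is a consonant, so the plural suffix is -va, giving *edamva*.
The final sound of the plural form *edamva* is /a/, which is a vowel, so the definite suffix is -i, giving *edamvai*.
The definite form *edamvai*: last vowel = /i/, an unrounded vowel → -bi → *edamvaibi*.

edamvaibi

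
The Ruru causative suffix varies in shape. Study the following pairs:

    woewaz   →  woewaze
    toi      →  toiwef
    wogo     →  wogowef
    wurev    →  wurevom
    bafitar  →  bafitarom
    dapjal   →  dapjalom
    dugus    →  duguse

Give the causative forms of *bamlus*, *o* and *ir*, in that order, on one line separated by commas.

bamluse, owef, irom

The alternation tracks the final sound of the stem — -e when the stem ends in a sibilant (*woewaz*, *dugus*); -om when the stem ends in a non-sibilant consonant (*wurev*, *bafitar*, *dapjal*); -wef when the stem ends in a vowel (*toi*, *wogo*).
The final sound of *bamlus* is /s/, which is a sibilant, so the suffix is -e, giving *bamluse*.
*o*: final sound = /o/, a vowel → -wef → *owef*.
Since the final sound of *ir* is /r/ (a non-sibilant consonant), it takes -om, giving *irom*.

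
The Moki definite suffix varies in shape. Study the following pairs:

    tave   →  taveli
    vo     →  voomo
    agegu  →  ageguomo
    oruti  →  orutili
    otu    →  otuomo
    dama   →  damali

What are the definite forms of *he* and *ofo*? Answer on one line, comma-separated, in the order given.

heli, ofoomo

The pattern is rounding harmony: -omo when the last vowel of the stem is a rounded vowel (*vo*, *agegu*, *otu*); -li when the last vowel of the stem is an unrounded vowel (*tave*, *oruti*, *dama*).
*he* — last vowel /e/ (an unrounded vowel) → -li → *heli*.
The last vowel of *ofo* is /o/, which is a rounded vowel, so the suffix is -omo, giving *ofoomo*.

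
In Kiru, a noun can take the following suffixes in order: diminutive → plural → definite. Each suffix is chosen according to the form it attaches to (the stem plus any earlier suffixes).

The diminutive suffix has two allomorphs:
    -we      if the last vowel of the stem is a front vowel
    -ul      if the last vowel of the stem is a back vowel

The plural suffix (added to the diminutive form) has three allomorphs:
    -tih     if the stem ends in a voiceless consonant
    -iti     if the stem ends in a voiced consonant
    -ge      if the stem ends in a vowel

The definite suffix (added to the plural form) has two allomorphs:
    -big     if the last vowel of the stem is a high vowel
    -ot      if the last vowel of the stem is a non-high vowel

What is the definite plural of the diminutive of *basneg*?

basnegwegeot

*basneg*: last vowel = /e/, a front vowel → -we → *basnegwe*.
The diminutive form *basnegwe*: final sound = /e/, a vowel → -ge → *basnegwege*.
The plural form *basnegwege* — last vowel /e/ (a non-high vowel) → -ot → *basnegwegeot*.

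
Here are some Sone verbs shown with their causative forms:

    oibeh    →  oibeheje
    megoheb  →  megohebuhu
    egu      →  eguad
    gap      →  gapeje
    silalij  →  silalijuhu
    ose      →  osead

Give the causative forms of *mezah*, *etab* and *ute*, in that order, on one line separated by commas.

mezaheje, etabuhu, utead

The pattern is voicing of the final sound: -eje when the stem ends in a voiceless consonant (*oibeh*, *gap*); -uhu when the stem ends in a voiced consonant (*megoheb*, *silalij*); -ad when the stem ends in a vowel (*egu*, *ose*).
*mezah* — final sound /h/ (a voiceless consonant) → -eje → *mezaheje*.
*etab*: final sound = /b/, a voiced consonant → -uhu → *etabuhu*.
Since the final sound of *ute* is /e/ (a vowel), it takes -ad, giving *utead*.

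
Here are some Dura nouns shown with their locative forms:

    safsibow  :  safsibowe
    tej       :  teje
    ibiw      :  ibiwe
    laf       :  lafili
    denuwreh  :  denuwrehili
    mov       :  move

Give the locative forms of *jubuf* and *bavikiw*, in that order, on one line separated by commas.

Looking at the final consonant of each stem: -ili when the stem ends in a voiceless consonant (*laf*, *denuwreh*); -e when the stem ends in a voiced consonant (*safsibow*, *tej*, *ibiw*, *mov*).
*jubuf* — final consonant /f/ (voiceless) → -ili → *jubufili*.
Since the final consonant of *bavikiw* is /w/ (voiced), it takes -e, giving *bavikiwe*.

jubufili, bavikiwe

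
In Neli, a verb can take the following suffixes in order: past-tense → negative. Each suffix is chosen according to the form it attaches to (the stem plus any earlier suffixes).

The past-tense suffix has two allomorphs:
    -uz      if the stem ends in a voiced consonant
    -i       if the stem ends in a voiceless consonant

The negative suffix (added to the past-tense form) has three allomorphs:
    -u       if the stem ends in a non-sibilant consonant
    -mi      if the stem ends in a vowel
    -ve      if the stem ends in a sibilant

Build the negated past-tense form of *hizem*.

*hizem* — final consonant /m/ (voiced) → -uz → *hizemuz*.
The final sound of the past-tense form *hizemuz* is /z/, which is a sibilant, so the negative suffix is -ve, giving *hizemuzve*.

hizemuzve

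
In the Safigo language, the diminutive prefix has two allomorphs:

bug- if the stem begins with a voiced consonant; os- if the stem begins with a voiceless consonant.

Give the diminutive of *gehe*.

buggehe

*gehe*: first consonant = /g/, voiced → bug- → *buggehe*.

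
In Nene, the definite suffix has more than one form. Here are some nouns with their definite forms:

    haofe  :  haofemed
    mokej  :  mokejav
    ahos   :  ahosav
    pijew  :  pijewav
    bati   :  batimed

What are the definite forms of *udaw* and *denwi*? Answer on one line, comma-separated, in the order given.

udawav, denwimed

The pattern is consonant vs. vowel: -av when the stem ends in a consonant (*mokej*, *ahos*, *pijew*); -med when the stem ends in a vowel (*haofe*, *bati*).
*udaw* — final sound /w/ (a consonant) → -av → *udawav*.
The final sound of *denwi* is /i/, which is a vowel, so the suffix is -med, giving *denwimed*.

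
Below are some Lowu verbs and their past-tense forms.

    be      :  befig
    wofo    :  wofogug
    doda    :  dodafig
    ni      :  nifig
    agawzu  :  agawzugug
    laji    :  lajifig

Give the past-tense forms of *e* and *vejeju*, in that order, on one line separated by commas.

The suffix is conditioned by the last vowel: -gug when the last vowel of the stem is a rounded vowel (*wofo*, *agawzu*); -fig when the last vowel of the stem is an unrounded vowel (*be*, *doda*, *ni*, *laji*).
Since the last vowel of *e* is /e/ (an unrounded vowel), it takes -fig, giving *efig*.
*vejeju* — last vowel /u/ (a rounded vowel) → -gug → *vejejugug*.

efig, vejejugug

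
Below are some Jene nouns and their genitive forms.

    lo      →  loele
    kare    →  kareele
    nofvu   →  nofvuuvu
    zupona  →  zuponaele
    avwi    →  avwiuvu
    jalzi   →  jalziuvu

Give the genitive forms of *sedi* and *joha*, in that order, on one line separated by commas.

The alternation tracks the last vowel of the stem — -uvu when the last vowel of the stem is a high vowel (*nofvu*, *avwi*, *jalzi*); -ele when the last vowel of the stem is a non-high vowel (*lo*, *kare*, *zupona*).
Since the last vowel of *sedi* is /i/ (a high vowel), it takes -uvu, giving *sediuvu*.
*joha* — last vowel /a/ (a non-high vowel) → -ele → *johaele*.

sediuvu, johaele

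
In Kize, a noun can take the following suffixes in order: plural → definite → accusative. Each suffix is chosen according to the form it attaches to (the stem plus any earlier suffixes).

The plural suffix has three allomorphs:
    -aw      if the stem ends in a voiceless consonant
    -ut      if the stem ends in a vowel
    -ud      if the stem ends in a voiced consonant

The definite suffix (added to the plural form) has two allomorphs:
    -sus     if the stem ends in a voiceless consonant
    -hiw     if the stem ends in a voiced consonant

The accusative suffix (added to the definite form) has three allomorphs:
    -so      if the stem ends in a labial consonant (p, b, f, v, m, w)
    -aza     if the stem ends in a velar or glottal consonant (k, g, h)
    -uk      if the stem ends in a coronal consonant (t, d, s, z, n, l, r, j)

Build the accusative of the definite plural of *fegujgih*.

fegujgihawhiwso

*fegujgih*: final sound = /h/, a voiceless consonant → -aw → *fegujgihaw*.
Since the final consonant of the plural form *fegujgihaw* is /w/ (voiced), it takes -hiw, giving *fegujgihawhiw*.
Since the final consonant of the definite form *fegujgihawhiw* is /w/ (labial), it takes -so, giving *fegujgihawhiwso*.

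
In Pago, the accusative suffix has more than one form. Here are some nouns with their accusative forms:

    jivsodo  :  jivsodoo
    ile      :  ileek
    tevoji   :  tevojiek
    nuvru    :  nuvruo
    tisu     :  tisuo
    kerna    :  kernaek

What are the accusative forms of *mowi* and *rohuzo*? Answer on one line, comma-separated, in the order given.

mowiek, rohuzoo

The alternation tracks the last vowel of the stem — -o when the last vowel of the stem is a rounded vowel (*jivsodo*, *nuvru*, *tisu*); -ek when the last vowel of the stem is an unrounded vowel (*ile*, *tevoji*, *kerna*).
*mowi*: last vowel = /i/, an unrounded vowel → -ek → *mowiek*.
The last vowel of *rohuzo* is /o/, which is a rounded vowel, so the suffix is -o, giving *rohuzoo*.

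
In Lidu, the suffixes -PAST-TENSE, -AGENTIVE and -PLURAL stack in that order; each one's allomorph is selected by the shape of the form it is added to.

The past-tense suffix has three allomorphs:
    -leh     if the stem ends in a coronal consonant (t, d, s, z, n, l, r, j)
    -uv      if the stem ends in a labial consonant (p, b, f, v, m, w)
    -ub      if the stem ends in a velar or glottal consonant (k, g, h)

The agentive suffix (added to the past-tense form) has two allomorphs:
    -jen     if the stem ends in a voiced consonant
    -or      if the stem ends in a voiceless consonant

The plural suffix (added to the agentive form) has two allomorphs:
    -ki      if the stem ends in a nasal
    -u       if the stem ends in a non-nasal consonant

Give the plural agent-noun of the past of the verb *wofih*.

*wofih* — final consonant /h/ (velar/glottal) → -ub → *wofihub*.
The past-tense form *wofihub*: final consonant = /b/, voiced → -jen → *wofihubjen*.
The agentive form *wofihubjen* — final consonant /n/ (a nasal) → -ki → *wofihubjenki*.

wofihubjenki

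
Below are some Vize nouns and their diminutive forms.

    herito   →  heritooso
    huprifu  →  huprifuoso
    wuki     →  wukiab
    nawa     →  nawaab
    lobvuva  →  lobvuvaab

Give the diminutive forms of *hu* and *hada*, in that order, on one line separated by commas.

huoso, hadaab

The pattern is rounding harmony: -oso when the last vowel of the stem is a rounded vowel (*herito*, *huprifu*); -ab when the last vowel of the stem is an unrounded vowel (*wuki*, *nawa*, *lobvuva*).
*hu* — last vowel /u/ (a rounded vowel) → -oso → *huoso*.
Since the last vowel of *hada* is /a/ (an unrounded vowel), it takes -ab, giving *hadaab*.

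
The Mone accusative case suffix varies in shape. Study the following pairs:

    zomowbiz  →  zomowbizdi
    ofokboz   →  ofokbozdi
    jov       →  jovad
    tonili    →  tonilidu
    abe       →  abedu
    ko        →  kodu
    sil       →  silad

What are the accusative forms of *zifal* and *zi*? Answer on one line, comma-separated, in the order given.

Looking at the final sound of each stem: -di when the stem ends in a sibilant (*zomowbiz*, *ofokboz*); -ad when the stem ends in a non-sibilant consonant (*jov*, *sil*); -du when the stem ends in a vowel (*tonili*, *abe*, *ko*).
The final sound of *zifal* is /l/, which is a non-sibilant consonant, so the suffix is -ad, giving *zifalad*.
The final sound of *zi* is /i/, which is a vowel, so the suffix is -du, giving *zidu*.

zifalad, zidu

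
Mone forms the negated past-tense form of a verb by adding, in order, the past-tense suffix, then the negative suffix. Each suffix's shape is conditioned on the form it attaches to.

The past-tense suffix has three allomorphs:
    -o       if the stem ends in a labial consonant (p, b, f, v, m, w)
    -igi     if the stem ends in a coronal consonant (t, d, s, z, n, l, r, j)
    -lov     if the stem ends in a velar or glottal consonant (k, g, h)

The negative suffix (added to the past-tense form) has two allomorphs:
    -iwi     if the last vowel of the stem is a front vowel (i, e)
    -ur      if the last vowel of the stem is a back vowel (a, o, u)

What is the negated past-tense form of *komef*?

komefour

*komef*: final consonant = /f/, labial → -o → *komefo*.
Since the last vowel of the past-tense form *komefo* is /o/ (a back vowel), it takes -ur, giving *komefour*.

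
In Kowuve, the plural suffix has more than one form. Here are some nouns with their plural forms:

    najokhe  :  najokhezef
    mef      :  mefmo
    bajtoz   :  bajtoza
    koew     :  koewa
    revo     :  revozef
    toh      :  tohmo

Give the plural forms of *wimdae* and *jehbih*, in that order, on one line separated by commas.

The suffix is conditioned by the final sound: -mo when the stem ends in a voiceless consonant (*mef*, *toh*); -a when the stem ends in a voiced consonant (*bajtoz*, *koew*); -zef when the stem ends in a vowel (*najokhe*, *revo*).
*wimdae*: final sound = /e/, a vowel → -zef → *wimdaezef*.
The final sound of *jehbih* is /h/, which is a voiceless consonant, so the suffix is -mo, giving *jehbihmo*.

wimdaezef, jehbihmo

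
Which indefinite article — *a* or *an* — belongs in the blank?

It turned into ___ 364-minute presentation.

a

The indefinite article is chosen by the initial *sound* of the following word, not its spelling.
The number *364* is spoken "three hundred …", beginning with /θriː/ — a consonant sound.
So the article is *a*: It turned into a 364-minute presentation.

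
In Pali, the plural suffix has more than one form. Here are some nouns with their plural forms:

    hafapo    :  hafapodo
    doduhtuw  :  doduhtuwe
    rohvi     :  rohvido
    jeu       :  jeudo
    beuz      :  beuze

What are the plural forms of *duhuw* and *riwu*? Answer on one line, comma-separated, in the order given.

duhuwe, riwudo

Looking at the final sound of each stem: -e when the stem ends in a consonant (*doduhtuw*, *beuz*); -do when the stem ends in a vowel (*hafapo*, *rohvi*, *jeu*).
The final sound of *duhuw* is /w/, which is a consonant, so the suffix is -e, giving *duhuwe*.
The final sound of *riwu* is /u/, which is a vowel, so the suffix is -do, giving *riwudo*.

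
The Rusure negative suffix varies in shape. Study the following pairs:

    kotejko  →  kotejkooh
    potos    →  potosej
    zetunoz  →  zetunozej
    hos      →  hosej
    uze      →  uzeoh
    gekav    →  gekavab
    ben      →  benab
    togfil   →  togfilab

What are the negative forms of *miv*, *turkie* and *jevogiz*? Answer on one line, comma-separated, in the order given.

The pattern is sibilance of the final sound: -ej when the stem ends in a sibilant (*potos*, *zetunoz*, *hos*); -ab when the stem ends in a non-sibilant consonant (*gekav*, *ben*, *togfil*); -oh when the stem ends in a vowel (*kotejko*, *uze*).
*miv* — final sound /v/ (a non-sibilant consonant) → -ab → *mivab*.
Since the final sound of *turkie* is /e/ (a vowel), it takes -oh, giving *turkieoh*.
Since the final sound of *jevogiz* is /z/ (a sibilant), it takes -ej, giving *jevogizej*.

mivab, turkieoh, jevogizej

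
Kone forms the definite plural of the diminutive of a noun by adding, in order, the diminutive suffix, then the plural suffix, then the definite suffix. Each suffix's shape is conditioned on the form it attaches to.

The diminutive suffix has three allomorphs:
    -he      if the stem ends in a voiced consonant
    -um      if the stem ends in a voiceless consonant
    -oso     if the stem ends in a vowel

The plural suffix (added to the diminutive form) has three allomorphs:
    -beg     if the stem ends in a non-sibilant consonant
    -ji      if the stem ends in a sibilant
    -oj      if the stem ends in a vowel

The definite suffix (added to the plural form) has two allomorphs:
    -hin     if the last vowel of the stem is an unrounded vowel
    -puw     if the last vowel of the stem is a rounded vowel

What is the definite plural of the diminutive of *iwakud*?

iwakudheojpuw

*iwakud* — final sound /d/ (a voiced consonant) → -he → *iwakudhe*.
The diminutive form *iwakudhe* — final sound /e/ (a vowel) → -oj → *iwakudheoj*.
The plural form *iwakudheoj*: last vowel = /o/, a rounded vowel → -puw → *iwakudheojpuw*.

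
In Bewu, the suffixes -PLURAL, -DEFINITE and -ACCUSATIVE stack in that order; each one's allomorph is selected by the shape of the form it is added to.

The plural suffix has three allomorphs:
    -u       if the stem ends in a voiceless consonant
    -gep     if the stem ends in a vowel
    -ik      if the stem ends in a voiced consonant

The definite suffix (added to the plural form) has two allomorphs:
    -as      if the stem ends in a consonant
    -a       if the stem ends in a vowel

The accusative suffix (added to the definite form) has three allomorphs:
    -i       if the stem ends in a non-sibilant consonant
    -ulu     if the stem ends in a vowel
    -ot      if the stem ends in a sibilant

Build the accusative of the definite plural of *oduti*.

odutigepasot

*oduti* — final sound /i/ (a vowel) → -gep → *odutigep*.
The plural form *odutigep* — final sound /p/ (a consonant) → -as → *odutigepas*.
Since the final sound of the definite form *odutigepas* is /s/ (a sibilant), it takes -ot, giving *odutigepasot*.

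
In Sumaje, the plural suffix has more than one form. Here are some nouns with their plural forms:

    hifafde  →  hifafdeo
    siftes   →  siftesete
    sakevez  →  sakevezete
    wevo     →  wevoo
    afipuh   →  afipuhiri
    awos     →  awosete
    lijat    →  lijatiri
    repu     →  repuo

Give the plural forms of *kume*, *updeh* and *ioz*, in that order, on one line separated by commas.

kumeo, updehiri, iozete

The suffix is conditioned by the final sound: -ete when the stem ends in a sibilant (*siftes*, *sakevez*, *awos*); -iri when the stem ends in a non-sibilant consonant (*afipuh*, *lijat*); -o when the stem ends in a vowel (*hifafde*, *wevo*, *repu*).
The final sound of *kume* is /e/, which is a vowel, so the suffix is -o, giving *kumeo*.
*updeh* — final sound /h/ (a non-sibilant consonant) → -iri → *updehiri*.
*ioz* — final sound /z/ (a sibilant) → -ete → *iozete*.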